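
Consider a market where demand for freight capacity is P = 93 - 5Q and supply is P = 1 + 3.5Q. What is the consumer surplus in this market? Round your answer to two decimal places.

292.87

Set 93 - 5Q = 1 + 3.5Q, which gives 92 = 8.5Q, so Q* = 10.8235 and P* = 93 - 5(10.8235) = 38.8824.
CS is the area between the demand curve and P* from 0 to Q*: (1/2)(10.8235)(54.1176) = 292.872.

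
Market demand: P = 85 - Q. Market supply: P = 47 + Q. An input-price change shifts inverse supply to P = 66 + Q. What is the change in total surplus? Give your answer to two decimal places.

-270.75

Initial equilibrium: Q_0 = 19, P_0 = 66; CS_0 = (1/2)(19)(19) = 180.5, PS_0 = (1/2)(19)(19) = 180.5.
New equilibrium: 85 - Q = 66 + Q gives Q_1 = 9.5, P_1 = 75.5; CS_1 = 45.125, PS_1 = 45.125.
Change in total surplus = (45.125 + 45.125) - (180.5 + 180.5) = -270.75.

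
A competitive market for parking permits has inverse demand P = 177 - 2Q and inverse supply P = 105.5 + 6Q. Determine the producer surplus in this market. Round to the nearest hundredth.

239.64

Setting demand equal to supply, 71.5 = 8Q, so Q* = 8.9375 and P* = 159.125.
Producer surplus is the triangle above supply below P*: (1/2)(8.9375)(159.125 - 105.5) = (1/2)(8.9375)(53.625) = 239.6367.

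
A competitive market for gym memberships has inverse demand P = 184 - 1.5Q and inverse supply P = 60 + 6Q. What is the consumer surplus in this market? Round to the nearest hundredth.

Equilibrium: 184 - 1.5Q = 60 + 6Q, so Q* = 16.5333 and P* = 159.2.
Consumer surplus is the triangle under demand above P*: (1/2)(16.5333)(184 - 159.2) = (1/2)(16.5333)(24.8) = 205.0133.

205.01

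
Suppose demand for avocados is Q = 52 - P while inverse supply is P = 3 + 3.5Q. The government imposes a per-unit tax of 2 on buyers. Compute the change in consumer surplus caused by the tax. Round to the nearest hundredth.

Rewriting demand in inverse form: P = 52 - Q.
Without the tax, 52 - Q = 3 + 3.5Q so Q* = 10.8889 and P* = 41.1111.
With the tax, buyers' net willingness to pay falls by 2: (52 - 2) - Q = 3 + 3.5Q, so Q_t = 10.4444. Buyers pay P_b = 41.5556; sellers receive P_s = P_b - 2 = 39.5556.
CS falls from (1/2)(10.8889)(10.8889) = 59.284 to (1/2)(10.4444)(10.4444) = 54.5432, a change of -4.7407.

-4.74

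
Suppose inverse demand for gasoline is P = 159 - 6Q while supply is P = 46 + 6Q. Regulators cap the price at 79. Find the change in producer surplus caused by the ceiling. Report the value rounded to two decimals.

-175.27

Free-market equilibrium: 159 - 6Q = 46 + 6Q gives Q* = 9.4167, P* = 102.5.
At P = 79, sellers supply (79 - 46)/6 = 5.5 while buyers want more, so the quantity traded is 5.5 at price 79.
PS goes from (1/2)(9.4167)(56.5) = 266.0208 to 90.75 (computed as (79 - 46)(5.5) - (1/2)(6)(5.5)^2), a change of -175.2708.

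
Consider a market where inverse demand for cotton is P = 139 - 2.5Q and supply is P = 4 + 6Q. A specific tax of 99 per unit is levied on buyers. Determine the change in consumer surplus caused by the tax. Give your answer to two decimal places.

-292.89

Pre-tax equilibrium: 139 - 2.5Q = 4 + 6Q gives Q* = 15.8824, P* = 99.2941.
With the tax, buyers' net willingness to pay falls by 99: (139 - 99) - 2.5Q = 4 + 6Q, so Q_t = 4.2353. Buyers pay P_b = 128.4118; sellers receive P_s = P_b - 99 = 29.4118.
CS falls from (1/2)(15.8824)(39.7059) = 315.3114 to (1/2)(4.2353)(10.5882) = 22.4221, a change of -292.8893.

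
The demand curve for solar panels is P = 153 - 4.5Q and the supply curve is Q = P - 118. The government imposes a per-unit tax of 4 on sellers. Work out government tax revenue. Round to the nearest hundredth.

22.55

Rewriting supply in inverse form: P = 118 + Q.
Without the tax, 153 - 4.5Q = 118 + Q so Q* = 6.3636 and P* = 124.3636.
With the tax, sellers need 4 more per unit: 153 - 4.5Q = 118 + Q + 4, so Q_t = 5.6364. Buyers pay P_b = 127.6364; sellers receive P_s = P_b - 4 = 123.6364.
Tax revenue = t x Q_t = 4 x 5.6364 = 22.5455.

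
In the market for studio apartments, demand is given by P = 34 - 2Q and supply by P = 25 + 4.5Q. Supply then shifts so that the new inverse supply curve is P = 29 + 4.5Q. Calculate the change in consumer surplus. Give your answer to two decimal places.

Initial equilibrium: Q_0 = 1.3846, P_0 = 31.2308; CS_0 = (1/2)(1.3846)(2.7692) = 1.9172, PS_0 = (1/2)(1.3846)(6.2308) = 4.3136.
New equilibrium: 34 - 2Q = 29 + 4.5Q gives Q_1 = 0.7692, P_1 = 32.4615; CS_1 = 0.5917, PS_1 = 1.3314.
Change in consumer surplus = 0.5917 - 1.9172 = -1.3254.

-1.33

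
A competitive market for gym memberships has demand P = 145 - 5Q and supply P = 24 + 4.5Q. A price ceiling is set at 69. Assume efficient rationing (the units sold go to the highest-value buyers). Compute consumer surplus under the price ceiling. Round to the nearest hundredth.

510.00

Without the control, 145 - 5Q = 24 + 4.5Q so Q* = 12.7368 and P* = 81.3158.
At P = 69, sellers supply (69 - 24)/4.5 = 10 while buyers want more, so the quantity traded is 10 at price 69.
The demand price at Q = 10 is 95. CS is the trapezoid between demand and 69 over [0, 10]: (1/2)[(145 - 69) + (95 - 69)](10) = 510.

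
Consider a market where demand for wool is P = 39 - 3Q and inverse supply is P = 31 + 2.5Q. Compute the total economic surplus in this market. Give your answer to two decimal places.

5.82

Equilibrium: 39 - 3Q = 31 + 2.5Q, so Q* = 1.4545 and P* = 34.6364.
Total surplus is the full triangle between the curves from 0 to Q*: (1/2)(1.4545)(39 - 31) = 5.8182.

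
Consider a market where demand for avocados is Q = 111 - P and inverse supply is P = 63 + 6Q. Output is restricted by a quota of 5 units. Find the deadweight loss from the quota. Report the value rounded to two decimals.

12.07

Rewriting demand in inverse form: P = 111 - Q.
Without the quota, 111 - Q = 63 + 6Q gives Q* = 6.8571.
At Q = 5 the demand price is 111 - (5) = 106 and the supply price is 63 + 6(5) = 93.
DWL = (1/2)(gap between curves at 5) x (Q* - 5) = (1/2)(13)(1.8571) = 12.0714.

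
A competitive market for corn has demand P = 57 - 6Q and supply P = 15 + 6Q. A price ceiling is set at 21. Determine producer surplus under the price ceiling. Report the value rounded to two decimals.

Free-market equilibrium: 57 - 6Q = 15 + 6Q gives Q* = 3.5, P* = 36.
At P = 21, sellers supply (21 - 15)/6 = 1 while buyers want more, so the quantity traded is 1 at price 21.
PS is the triangle above supply below 21: (1/2)(1)(21 - 15) = 3.

3.00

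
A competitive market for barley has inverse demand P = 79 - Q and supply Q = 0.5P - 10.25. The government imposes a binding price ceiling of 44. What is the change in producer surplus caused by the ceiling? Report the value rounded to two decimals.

-242.19

Rewriting supply in inverse form: P = 20.5 + 2Q.
Without the control, 79 - Q = 20.5 + 2Q so Q* = 19.5 and P* = 59.5.
At the ceiling price 44, quantity supplied is (44 - 20.5)/2 = 11.75; supply is the short side, so Q = 11.75 trades at P = 44.
PS goes from (1/2)(19.5)(39) = 380.25 to 138.0625 (computed as (44 - 20.5)(11.75) - (1/2)(2)(11.75)^2), a change of -242.1875.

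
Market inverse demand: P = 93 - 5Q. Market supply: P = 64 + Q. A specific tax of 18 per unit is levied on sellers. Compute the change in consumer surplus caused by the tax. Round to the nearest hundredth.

Without the tax, 93 - 5Q = 64 + Q so Q* = 4.8333 and P* = 68.8333.
A tax on sellers shifts supply up by 18: 93 - 5Q = 64 + Q + 18, so Q_t = 1.8333. Buyers pay P_b = 83.8333; sellers receive P_s = P_b - 18 = 65.8333.
Consumers lose the trapezoid between P* and P_b out to Q_t plus the triangle from Q_t to Q*: change in CS = 8.4028 - 58.4028 = -50.

-50.00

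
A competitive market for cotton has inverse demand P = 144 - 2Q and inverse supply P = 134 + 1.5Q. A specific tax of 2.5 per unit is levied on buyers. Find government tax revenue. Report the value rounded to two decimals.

5.36

Without the tax, 144 - 2Q = 134 + 1.5Q so Q* = 2.8571 and P* = 138.2857.
With the tax, buyers' net willingness to pay falls by 2.5: (144 - 2.5) - 2Q = 134 + 1.5Q, so Q_t = 2.1429. Buyers pay P_b = 139.7143; sellers receive P_s = P_b - 2.5 = 137.2143.
Tax revenue = t x Q_t = 2.5 x 2.1429 = 5.3571.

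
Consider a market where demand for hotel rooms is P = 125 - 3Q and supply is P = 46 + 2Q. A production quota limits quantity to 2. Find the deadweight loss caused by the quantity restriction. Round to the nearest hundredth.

476.10

Without the quota, 125 - 3Q = 46 + 2Q gives Q* = 15.8.
At Q = 2 the demand price is 125 - 3(2) = 119 and the supply price is 46 + 2(2) = 50.
DWL = (1/2)(gap between curves at 2) x (Q* - 2) = (1/2)(69)(13.8) = 476.1.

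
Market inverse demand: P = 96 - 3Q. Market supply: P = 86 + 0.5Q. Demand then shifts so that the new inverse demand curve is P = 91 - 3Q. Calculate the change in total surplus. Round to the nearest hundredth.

-10.71

Initial equilibrium: Q_0 = 2.8571, P_0 = 87.4286; CS_0 = (1/2)(2.8571)(8.5714) = 12.2449, PS_0 = (1/2)(2.8571)(1.4286) = 2.0408.
New equilibrium: 91 - 3Q = 86 + 0.5Q gives Q_1 = 1.4286, P_1 = 86.7143; CS_1 = 3.0612, PS_1 = 0.5102.
Change in total surplus = (3.0612 + 0.5102) - (12.2449 + 2.0408) = -10.7143.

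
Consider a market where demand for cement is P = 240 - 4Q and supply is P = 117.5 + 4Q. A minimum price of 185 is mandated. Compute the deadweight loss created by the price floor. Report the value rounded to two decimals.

9.77

Free-market equilibrium: 240 - 4Q = 117.5 + 4Q gives Q* = 15.3125, P* = 178.75.
At P = 185, buyers demand (240 - 185)/4 = 13.75 while sellers would supply more, so the quantity traded is 13.75 at price 185.
At Q = 13.75 the demand price is 185 and the supply price is 172.5. Deadweight loss is the triangle between the curves from 13.75 to 15.3125: (1/2)(185 - 172.5)(15.3125 - 13.75) = 9.7656.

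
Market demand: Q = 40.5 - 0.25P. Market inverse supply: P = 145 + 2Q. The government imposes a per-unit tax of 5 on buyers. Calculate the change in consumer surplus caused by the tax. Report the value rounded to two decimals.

Rewriting demand in inverse form: P = 162 - 4Q.
Without the tax, 162 - 4Q = 145 + 2Q so Q* = 2.8333 and P* = 150.6667.
A tax on buyers shifts demand down by 5: (162 - 5) - 4Q = 145 + 2Q, so Q_t = 2. Buyers pay P_b = 154; sellers receive P_s = P_b - 5 = 149.
CS falls from (1/2)(2.8333)(11.3333) = 16.0556 to (1/2)(2)(8) = 8, a change of -8.0556.

-8.06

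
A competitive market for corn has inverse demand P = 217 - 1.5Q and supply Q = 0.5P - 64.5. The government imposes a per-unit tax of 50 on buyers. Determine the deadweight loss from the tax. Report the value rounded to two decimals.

Rewriting supply in inverse form: P = 129 + 2Q.
Pre-tax equilibrium: 217 - 1.5Q = 129 + 2Q gives Q* = 25.1429, P* = 179.2857.
With the tax, buyers' net willingness to pay falls by 50: (217 - 50) - 1.5Q = 129 + 2Q, so Q_t = 10.8571. Buyers pay P_b = 200.7143; sellers receive P_s = P_b - 50 = 150.7143.
The welfare triangle lost has base Q* - Q_t = 14.2857 and height t = 50, so DWL = (1/2)(14.2857)(50) = 357.1429.

357.14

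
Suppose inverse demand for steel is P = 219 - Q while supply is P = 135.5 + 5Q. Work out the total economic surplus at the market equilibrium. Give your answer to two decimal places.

581.02

Set 219 - Q = 135.5 + 5Q, which gives 83.5 = 6Q, so Q* = 13.9167 and P* = 219 - (13.9167) = 205.0833.
Total surplus is the full triangle between the curves from 0 to Q*: (1/2)(13.9167)(219 - 135.5) = 581.0208.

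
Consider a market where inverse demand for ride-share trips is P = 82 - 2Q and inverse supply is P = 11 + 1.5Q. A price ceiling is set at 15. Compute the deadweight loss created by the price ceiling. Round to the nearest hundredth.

543.25

Without the control, 82 - 2Q = 11 + 1.5Q so Q* = 20.2857 and P* = 41.4286.
At the ceiling price 15, quantity supplied is (15 - 11)/1.5 = 2.6667; supply is the short side, so Q = 2.6667 trades at P = 15.
The lost-trades triangle has base Q* - 2.6667 = 17.619 and height equal to the gap between the curves at Q = 2.6667, which is 76.6667 - 15 = 61.6667. DWL = (1/2)(17.619)(61.6667) = 543.254.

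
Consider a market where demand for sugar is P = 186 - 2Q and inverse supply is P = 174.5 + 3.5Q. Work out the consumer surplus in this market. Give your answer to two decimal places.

Set 186 - 2Q = 174.5 + 3.5Q, which gives 11.5 = 5.5Q, so Q* = 2.0909 and P* = 186 - 2(2.0909) = 181.8182.
CS is the area between the demand curve and P* from 0 to Q*: (1/2)(2.0909)(4.1818) = 4.3719.

4.37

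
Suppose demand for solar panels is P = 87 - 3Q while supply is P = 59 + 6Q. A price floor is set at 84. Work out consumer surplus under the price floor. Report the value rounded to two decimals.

1.50

Without the control, 87 - 3Q = 59 + 6Q so Q* = 3.1111 and P* = 77.6667.
At P = 84, buyers demand (87 - 84)/3 = 1 while sellers would supply more, so the quantity traded is 1 at price 84.
CS is the triangle under demand above 84: (1/2)(1)(87 - 84) = 1.5.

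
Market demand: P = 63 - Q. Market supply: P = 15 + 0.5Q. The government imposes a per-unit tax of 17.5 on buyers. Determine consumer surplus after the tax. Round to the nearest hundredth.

Without the tax, 63 - Q = 15 + 0.5Q so Q* = 32 and P* = 31.
With the tax, buyers' net willingness to pay falls by 17.5: (63 - 17.5) - Q = 15 + 0.5Q, so Q_t = 20.3333. Buyers pay P_b = 42.6667; sellers receive P_s = P_b - 17.5 = 25.1667.
Consumer surplus is the triangle under demand above P_b: (1/2)(20.3333)(63 - 42.6667) = 206.7222.

206.72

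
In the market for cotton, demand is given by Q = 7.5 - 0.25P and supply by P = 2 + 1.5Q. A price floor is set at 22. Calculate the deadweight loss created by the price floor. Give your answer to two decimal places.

Rewriting demand in inverse form: P = 30 - 4Q.
Free-market equilibrium: 30 - 4Q = 2 + 1.5Q gives Q* = 5.0909, P* = 9.6364.
At P = 22, buyers demand (30 - 22)/4 = 2 while sellers would supply more, so the quantity traded is 2 at price 22.
At Q = 2 the demand price is 22 and the supply price is 5. Deadweight loss is the triangle between the curves from 2 to 5.0909: (1/2)(22 - 5)(5.0909 - 2) = 26.2727.

26.27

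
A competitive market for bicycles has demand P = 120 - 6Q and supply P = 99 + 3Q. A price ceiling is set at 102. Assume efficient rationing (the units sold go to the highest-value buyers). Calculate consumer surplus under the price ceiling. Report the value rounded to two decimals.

Free-market equilibrium: 120 - 6Q = 99 + 3Q gives Q* = 2.3333, P* = 106.
At P = 102, sellers supply (102 - 99)/3 = 1 while buyers want more, so the quantity traded is 1 at price 102.
The demand price at Q = 1 is 114. CS is the trapezoid between demand and 102 over [0, 1]: (1/2)[(120 - 102) + (114 - 102)](1) = 15.

15.00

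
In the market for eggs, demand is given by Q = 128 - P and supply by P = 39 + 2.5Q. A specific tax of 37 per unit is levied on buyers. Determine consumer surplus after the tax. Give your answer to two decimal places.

110.37

Rewriting demand in inverse form: P = 128 - Q.
Without the tax, 128 - Q = 39 + 2.5Q so Q* = 25.4286 and P* = 102.5714.
A tax on buyers shifts demand down by 37: (128 - 37) - Q = 39 + 2.5Q, so Q_t = 14.8571. Buyers pay P_b = 113.1429; sellers receive P_s = P_b - 37 = 76.1429.
CS = (1/2)(Q_t)(128 - P_b) = (1/2)(14.8571)(14.8571) = 110.3673.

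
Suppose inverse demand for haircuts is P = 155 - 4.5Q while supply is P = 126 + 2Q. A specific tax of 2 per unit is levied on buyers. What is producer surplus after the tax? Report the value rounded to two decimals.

17.25

Pre-tax equilibrium: 155 - 4.5Q = 126 + 2Q gives Q* = 4.4615, P* = 134.9231.
A tax on buyers shifts demand down by 2: (155 - 2) - 4.5Q = 126 + 2Q, so Q_t = 4.1538. Buyers pay P_b = 136.3077; sellers receive P_s = P_b - 2 = 134.3077.
Producer surplus is the triangle above supply below P_s: (1/2)(4.1538)(134.3077 - 126) = 17.2544.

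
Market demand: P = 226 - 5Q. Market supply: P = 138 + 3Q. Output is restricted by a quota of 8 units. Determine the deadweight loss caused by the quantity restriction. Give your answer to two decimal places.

Unrestricted equilibrium: Q* = (226 - 138)/(5 + 3) = 11.
At Q = 8 the demand price is 226 - 5(8) = 186 and the supply price is 138 + 3(8) = 162.
Deadweight loss is the triangle between the curves from 8 to 11: (1/2)(186 - 162)(11 - 8) = 36.

36.00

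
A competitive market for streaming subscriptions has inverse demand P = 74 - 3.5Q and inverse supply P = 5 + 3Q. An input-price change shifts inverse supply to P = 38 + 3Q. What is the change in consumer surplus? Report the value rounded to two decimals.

Initial equilibrium: Q_0 = 10.6154, P_0 = 36.8462; CS_0 = (1/2)(10.6154)(37.1538) = 197.2012, PS_0 = (1/2)(10.6154)(31.8462) = 169.0296.
New equilibrium: 74 - 3.5Q = 38 + 3Q gives Q_1 = 5.5385, P_1 = 54.6154; CS_1 = 53.6805, PS_1 = 46.0118.
Change in consumer surplus = 53.6805 - 197.2012 = -143.5207.

-143.52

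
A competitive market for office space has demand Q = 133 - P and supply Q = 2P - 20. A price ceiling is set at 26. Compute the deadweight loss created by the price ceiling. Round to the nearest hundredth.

1875.00

Rewriting demand in inverse form: P = 133 - Q.
Rewriting supply in inverse form: P = 10 + 0.5Q.
Free-market equilibrium: 133 - Q = 10 + 0.5Q gives Q* = 82, P* = 51.
At the ceiling price 26, quantity supplied is (26 - 10)/0.5 = 32; supply is the short side, so Q = 32 trades at P = 26.
The lost-trades triangle has base Q* - 32 = 50 and height equal to the gap between the curves at Q = 32, which is 101 - 26 = 75. DWL = (1/2)(50)(75) = 1875.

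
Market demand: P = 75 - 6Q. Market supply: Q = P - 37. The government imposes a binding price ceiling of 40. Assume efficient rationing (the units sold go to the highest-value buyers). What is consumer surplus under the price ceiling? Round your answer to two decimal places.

Rewriting supply in inverse form: P = 37 + Q.
Free-market equilibrium: 75 - 6Q = 37 + Q gives Q* = 5.4286, P* = 42.4286.
At the ceiling price 40, quantity supplied is (40 - 37)/1 = 3; supply is the short side, so Q = 3 trades at P = 40.
The demand price at Q = 3 is 57. CS is the trapezoid between demand and 40 over [0, 3]: (1/2)[(75 - 40) + (57 - 40)](3) = 78.

78.00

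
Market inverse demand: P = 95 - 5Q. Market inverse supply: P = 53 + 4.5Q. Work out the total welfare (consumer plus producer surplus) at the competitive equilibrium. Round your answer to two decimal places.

92.84

Equilibrium: 95 - 5Q = 53 + 4.5Q, so Q* = 4.4211 and P* = 72.8947.
Total surplus is the full triangle between the curves from 0 to Q*: (1/2)(4.4211)(95 - 53) = 92.8421.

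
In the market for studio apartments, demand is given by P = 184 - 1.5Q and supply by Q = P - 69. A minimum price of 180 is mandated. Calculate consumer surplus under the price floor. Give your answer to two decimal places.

Rewriting supply in inverse form: P = 69 + Q.
Without the control, 184 - 1.5Q = 69 + Q so Q* = 46 and P* = 115.
At the floor price 180, quantity demanded is (184 - 180)/1.5 = 2.6667; demand is the short side, so Q = 2.6667 trades at P = 180.
CS is the triangle under demand above 180: (1/2)(2.6667)(184 - 180) = 5.3333.

5.33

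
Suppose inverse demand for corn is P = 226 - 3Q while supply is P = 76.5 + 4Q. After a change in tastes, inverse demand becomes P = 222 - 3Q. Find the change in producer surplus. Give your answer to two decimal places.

-48.16

Initial equilibrium: Q_0 = 21.3571, P_0 = 161.9286; CS_0 = (1/2)(21.3571)(64.0714) = 684.1913, PS_0 = (1/2)(21.3571)(85.4286) = 912.2551.
New equilibrium: 222 - 3Q = 76.5 + 4Q gives Q_1 = 20.7857, P_1 = 159.6429; CS_1 = 648.0689, PS_1 = 864.0918.
Change in producer surplus = 864.0918 - 912.2551 = -48.1633.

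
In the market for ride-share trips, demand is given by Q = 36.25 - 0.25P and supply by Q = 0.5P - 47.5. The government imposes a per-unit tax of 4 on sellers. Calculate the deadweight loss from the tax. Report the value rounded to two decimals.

Rewriting demand in inverse form: P = 145 - 4Q.
Rewriting supply in inverse form: P = 95 + 2Q.
Without the tax, 145 - 4Q = 95 + 2Q so Q* = 8.3333 and P* = 111.6667.
With the tax, sellers need 4 more per unit: 145 - 4Q = 95 + 2Q + 4, so Q_t = 7.6667. Buyers pay P_b = 114.3333; sellers receive P_s = P_b - 4 = 110.3333.
Deadweight loss is the triangle between the curves from Q_t to Q*: (1/2)(8.3333 - 7.6667)(4) = 1.3333.

1.33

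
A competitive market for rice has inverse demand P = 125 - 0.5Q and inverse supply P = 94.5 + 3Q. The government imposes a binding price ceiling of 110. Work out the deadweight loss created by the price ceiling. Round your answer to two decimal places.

22.02

Without the control, 125 - 0.5Q = 94.5 + 3Q so Q* = 8.7143 and P* = 120.6429.
At P = 110, sellers supply (110 - 94.5)/3 = 5.1667 while buyers want more, so the quantity traded is 5.1667 at price 110.
The lost-trades triangle has base Q* - 5.1667 = 3.5476 and height equal to the gap between the curves at Q = 5.1667, which is 122.4167 - 110 = 12.4167. DWL = (1/2)(3.5476)(12.4167) = 22.0248.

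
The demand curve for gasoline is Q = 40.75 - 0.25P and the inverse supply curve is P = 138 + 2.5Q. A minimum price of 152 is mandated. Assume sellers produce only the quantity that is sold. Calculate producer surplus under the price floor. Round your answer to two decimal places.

29.05

Rewriting demand in inverse form: P = 163 - 4Q.
Free-market equilibrium: 163 - 4Q = 138 + 2.5Q gives Q* = 3.8462, P* = 147.6154.
At P = 152, buyers demand (163 - 152)/4 = 2.75 while sellers would supply more, so the quantity traded is 2.75 at price 152.
The supply price at Q = 2.75 is 144.875. PS is the trapezoid between 152 and supply over [0, 2.75]: (1/2)[(152 - 138) + (152 - 144.875)](2.75) = 29.0469.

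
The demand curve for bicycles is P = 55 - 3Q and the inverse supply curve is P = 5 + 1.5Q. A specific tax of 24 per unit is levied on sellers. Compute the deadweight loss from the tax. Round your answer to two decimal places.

Without the tax, 55 - 3Q = 5 + 1.5Q so Q* = 11.1111 and P* = 21.6667.
A tax on sellers shifts supply up by 24: 55 - 3Q = 5 + 1.5Q + 24, so Q_t = 5.7778. Buyers pay P_b = 37.6667; sellers receive P_s = P_b - 24 = 13.6667.
The welfare triangle lost has base Q* - Q_t = 5.3333 and height t = 24, so DWL = (1/2)(5.3333)(24) = 64.

64.00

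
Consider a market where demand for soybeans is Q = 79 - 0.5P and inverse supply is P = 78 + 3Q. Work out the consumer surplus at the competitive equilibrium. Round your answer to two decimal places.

256.00

Rewriting demand in inverse form: P = 158 - 2Q.
Setting demand equal to supply, 80 = 5Q, so Q* = 16 and P* = 126.
CS is the area between the demand curve and P* from 0 to Q*: (1/2)(16)(32) = 256.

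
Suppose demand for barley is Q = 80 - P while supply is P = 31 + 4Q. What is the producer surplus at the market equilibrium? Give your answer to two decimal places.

192.08

Rewriting demand in inverse form: P = 80 - Q.
Setting demand equal to supply, 49 = 5Q, so Q* = 9.8 and P* = 70.2.
The supply curve's price intercept is 31, so PS = (1/2)(Q*)(P* - 31) = (1/2)(9.8)(39.2) = 192.08.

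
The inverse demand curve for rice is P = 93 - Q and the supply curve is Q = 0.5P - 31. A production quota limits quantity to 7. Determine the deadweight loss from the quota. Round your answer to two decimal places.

Rewriting supply in inverse form: P = 62 + 2Q.
Without the quota, 93 - Q = 62 + 2Q gives Q* = 10.3333.
At Q = 7 the demand price is 93 - (7) = 86 and the supply price is 62 + 2(7) = 76.
DWL = (1/2)(gap between curves at 7) x (Q* - 7) = (1/2)(10)(3.3333) = 16.6667.

16.67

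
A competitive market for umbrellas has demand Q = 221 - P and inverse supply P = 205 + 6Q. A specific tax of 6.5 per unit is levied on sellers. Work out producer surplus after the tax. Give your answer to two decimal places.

Rewriting demand in inverse form: P = 221 - Q.
Without the tax, 221 - Q = 205 + 6Q so Q* = 2.2857 and P* = 218.7143.
With the tax, sellers need 6.5 more per unit: 221 - Q = 205 + 6Q + 6.5, so Q_t = 1.3571. Buyers pay P_b = 219.6429; sellers receive P_s = P_b - 6.5 = 213.1429.
PS = (1/2)(Q_t)(P_s - 205) = (1/2)(1.3571)(8.1429) = 5.5255.

5.53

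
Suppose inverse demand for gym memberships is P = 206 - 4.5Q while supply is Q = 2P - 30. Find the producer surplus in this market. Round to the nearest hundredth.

Rewriting supply in inverse form: P = 15 + 0.5Q.
Setting demand equal to supply, 191 = 5Q, so Q* = 38.2 and P* = 34.1.
The supply curve's price intercept is 15, so PS = (1/2)(Q*)(P* - 15) = (1/2)(38.2)(19.1) = 364.81.

364.81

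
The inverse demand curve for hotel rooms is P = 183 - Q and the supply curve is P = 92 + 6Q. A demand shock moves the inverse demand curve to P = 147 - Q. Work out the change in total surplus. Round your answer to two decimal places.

-375.43

Initial equilibrium: Q_0 = 13, P_0 = 170; CS_0 = (1/2)(13)(13) = 84.5, PS_0 = (1/2)(13)(78) = 507.
New equilibrium: 147 - Q = 92 + 6Q gives Q_1 = 7.8571, P_1 = 139.1429; CS_1 = 30.8673, PS_1 = 185.2041.
Change in total surplus = (30.8673 + 185.2041) - (84.5 + 507) = -375.4286.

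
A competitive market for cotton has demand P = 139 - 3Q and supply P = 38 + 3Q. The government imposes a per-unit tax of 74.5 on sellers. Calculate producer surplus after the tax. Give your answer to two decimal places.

Pre-tax equilibrium: 139 - 3Q = 38 + 3Q gives Q* = 16.8333, P* = 88.5.
A tax on sellers shifts supply up by 74.5: 139 - 3Q = 38 + 3Q + 74.5, so Q_t = 4.4167. Buyers pay P_b = 125.75; sellers receive P_s = P_b - 74.5 = 51.25.
Producer surplus is the triangle above supply below P_s: (1/2)(4.4167)(51.25 - 38) = 29.2604.

29.26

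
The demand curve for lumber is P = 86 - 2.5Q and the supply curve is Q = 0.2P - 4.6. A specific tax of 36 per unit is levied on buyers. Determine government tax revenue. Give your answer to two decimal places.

129.60

Rewriting supply in inverse form: P = 23 + 5Q.
Without the tax, 86 - 2.5Q = 23 + 5Q so Q* = 8.4 and P* = 65.
A tax on buyers shifts demand down by 36: (86 - 36) - 2.5Q = 23 + 5Q, so Q_t = 3.6. Buyers pay P_b = 77; sellers receive P_s = P_b - 36 = 41.
Tax revenue = t x Q_t = 36 x 3.6 = 129.6.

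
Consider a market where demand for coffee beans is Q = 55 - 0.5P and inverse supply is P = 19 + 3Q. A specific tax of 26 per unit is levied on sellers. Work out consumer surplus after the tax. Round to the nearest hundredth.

Rewriting demand in inverse form: P = 110 - 2Q.
Pre-tax equilibrium: 110 - 2Q = 19 + 3Q gives Q* = 18.2, P* = 73.6.
A tax on sellers shifts supply up by 26: 110 - 2Q = 19 + 3Q + 26, so Q_t = 13. Buyers pay P_b = 84; sellers receive P_s = P_b - 26 = 58.
Consumer surplus is the triangle under demand above P_b: (1/2)(13)(110 - 84) = 169.

169.00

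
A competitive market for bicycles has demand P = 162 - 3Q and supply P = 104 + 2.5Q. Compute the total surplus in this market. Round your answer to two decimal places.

Set 162 - 3Q = 104 + 2.5Q, which gives 58 = 5.5Q, so Q* = 10.5455 and P* = 162 - 3(10.5455) = 130.3636.
CS = (1/2)(10.5455)(31.6364) = 166.8099 and PS = (1/2)(10.5455)(26.3636) = 139.0083, so total surplus = 305.8182.

305.82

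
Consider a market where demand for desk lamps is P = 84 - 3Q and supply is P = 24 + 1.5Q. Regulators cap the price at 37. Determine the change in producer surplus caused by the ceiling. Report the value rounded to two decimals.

Without the control, 84 - 3Q = 24 + 1.5Q so Q* = 13.3333 and P* = 44.
At the ceiling price 37, quantity supplied is (37 - 24)/1.5 = 8.6667; supply is the short side, so Q = 8.6667 trades at P = 37.
PS goes from (1/2)(13.3333)(20) = 133.3333 to 56.3333 (computed as (37 - 24)(8.6667) - (1/2)(1.5)(8.6667)^2), a change of -77.

-77.00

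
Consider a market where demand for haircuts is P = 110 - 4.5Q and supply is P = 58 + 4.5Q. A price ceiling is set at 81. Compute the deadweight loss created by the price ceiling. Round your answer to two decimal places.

Without the control, 110 - 4.5Q = 58 + 4.5Q so Q* = 5.7778 and P* = 84.
At the ceiling price 81, quantity supplied is (81 - 58)/4.5 = 5.1111; supply is the short side, so Q = 5.1111 trades at P = 81.
At Q = 5.1111 the demand price is 87 and the supply price is 81. Deadweight loss is the triangle between the curves from 5.1111 to 5.7778: (1/2)(87 - 81)(5.7778 - 5.1111) = 2.

2.00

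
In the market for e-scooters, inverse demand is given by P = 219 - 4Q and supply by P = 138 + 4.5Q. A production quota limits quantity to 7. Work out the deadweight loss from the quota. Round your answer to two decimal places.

Unrestricted equilibrium: Q* = (219 - 138)/(4 + 4.5) = 9.5294.
At Q = 7 the demand price is 219 - 4(7) = 191 and the supply price is 138 + 4.5(7) = 169.5.
DWL = (1/2)(gap between curves at 7) x (Q* - 7) = (1/2)(21.5)(2.5294) = 27.1912.

27.19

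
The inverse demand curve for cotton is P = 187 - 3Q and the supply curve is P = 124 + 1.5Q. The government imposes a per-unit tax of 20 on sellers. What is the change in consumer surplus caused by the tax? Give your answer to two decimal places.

Without the tax, 187 - 3Q = 124 + 1.5Q so Q* = 14 and P* = 145.
A tax on sellers shifts supply up by 20: 187 - 3Q = 124 + 1.5Q + 20, so Q_t = 9.5556. Buyers pay P_b = 158.3333; sellers receive P_s = P_b - 20 = 138.3333.
Consumers lose the trapezoid between P* and P_b out to Q_t plus the triangle from Q_t to Q*: change in CS = 136.963 - 294 = -157.037.

-157.04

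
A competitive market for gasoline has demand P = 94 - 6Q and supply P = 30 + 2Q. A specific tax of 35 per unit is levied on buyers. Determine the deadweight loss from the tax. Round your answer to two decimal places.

76.56

Pre-tax equilibrium: 94 - 6Q = 30 + 2Q gives Q* = 8, P* = 46.
A tax on buyers shifts demand down by 35: (94 - 35) - 6Q = 30 + 2Q, so Q_t = 3.625. Buyers pay P_b = 72.25; sellers receive P_s = P_b - 35 = 37.25.
The welfare triangle lost has base Q* - Q_t = 4.375 and height t = 35, so DWL = (1/2)(4.375)(35) = 76.5625.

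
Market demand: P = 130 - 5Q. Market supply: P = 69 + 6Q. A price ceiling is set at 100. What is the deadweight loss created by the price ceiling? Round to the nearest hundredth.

0.79

Without the control, 130 - 5Q = 69 + 6Q so Q* = 5.5455 and P* = 102.2727.
At P = 100, sellers supply (100 - 69)/6 = 5.1667 while buyers want more, so the quantity traded is 5.1667 at price 100.
The lost-trades triangle has base Q* - 5.1667 = 0.3788 and height equal to the gap between the curves at Q = 5.1667, which is 104.1667 - 100 = 4.1667. DWL = (1/2)(0.3788)(4.1667) = 0.7891.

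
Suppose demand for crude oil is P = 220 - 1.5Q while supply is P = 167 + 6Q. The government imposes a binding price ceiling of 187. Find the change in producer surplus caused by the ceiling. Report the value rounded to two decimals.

-116.48

Free-market equilibrium: 220 - 1.5Q = 167 + 6Q gives Q* = 7.0667, P* = 209.4.
At the ceiling price 187, quantity supplied is (187 - 167)/6 = 3.3333; supply is the short side, so Q = 3.3333 trades at P = 187.
PS goes from (1/2)(7.0667)(42.4) = 149.8133 to 33.3333 (computed as (187 - 167)(3.3333) - (1/2)(6)(3.3333)^2), a change of -116.48.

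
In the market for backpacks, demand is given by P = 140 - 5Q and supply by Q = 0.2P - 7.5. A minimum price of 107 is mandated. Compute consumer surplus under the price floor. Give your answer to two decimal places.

Rewriting supply in inverse form: P = 37.5 + 5Q.
Without the control, 140 - 5Q = 37.5 + 5Q so Q* = 10.25 and P* = 88.75.
At P = 107, buyers demand (140 - 107)/5 = 6.6 while sellers would supply more, so the quantity traded is 6.6 at price 107.
CS is the triangle under demand above 107: (1/2)(6.6)(140 - 107) = 108.9.

108.90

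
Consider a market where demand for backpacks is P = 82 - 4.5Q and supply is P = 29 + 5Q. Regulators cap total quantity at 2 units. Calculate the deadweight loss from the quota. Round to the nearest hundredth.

60.84

Unrestricted equilibrium: Q* = (82 - 29)/(4.5 + 5) = 5.5789.
At Q = 2 the demand price is 82 - 4.5(2) = 73 and the supply price is 29 + 5(2) = 39.
Deadweight loss is the triangle between the curves from 2 to 5.5789: (1/2)(73 - 39)(5.5789 - 2) = 60.8421.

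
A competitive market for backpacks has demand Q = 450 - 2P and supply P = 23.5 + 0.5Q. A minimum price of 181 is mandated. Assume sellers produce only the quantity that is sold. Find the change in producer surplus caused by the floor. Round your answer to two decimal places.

Rewriting demand in inverse form: P = 225 - 0.5Q.
Without the control, 225 - 0.5Q = 23.5 + 0.5Q so Q* = 201.5 and P* = 124.25.
At P = 181, buyers demand (225 - 181)/0.5 = 88 while sellers would supply more, so the quantity traded is 88 at price 181.
PS goes from (1/2)(201.5)(100.75) = 10150.5625 to 11924 (computed as (181 - 23.5)(88) - (1/2)(0.5)(88)^2), a change of 1773.4375.

1773.44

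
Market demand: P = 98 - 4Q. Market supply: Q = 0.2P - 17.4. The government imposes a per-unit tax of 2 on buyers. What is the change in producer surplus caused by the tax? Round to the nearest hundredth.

Rewriting supply in inverse form: P = 87 + 5Q.
Without the tax, 98 - 4Q = 87 + 5Q so Q* = 1.2222 and P* = 93.1111.
A tax on buyers shifts demand down by 2: (98 - 2) - 4Q = 87 + 5Q, so Q_t = 1. Buyers pay P_b = 94; sellers receive P_s = P_b - 2 = 92.
PS falls from (1/2)(1.2222)(6.1111) = 3.7346 to (1/2)(1)(5) = 2.5, a change of -1.2346.

-1.23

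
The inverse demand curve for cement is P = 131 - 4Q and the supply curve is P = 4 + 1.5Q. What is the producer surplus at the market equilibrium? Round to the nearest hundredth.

Set 131 - 4Q = 4 + 1.5Q, which gives 127 = 5.5Q, so Q* = 23.0909 and P* = 131 - 4(23.0909) = 38.6364.
Producer surplus is the triangle above supply below P*: (1/2)(23.0909)(38.6364 - 4) = (1/2)(23.0909)(34.6364) = 399.8926.

399.89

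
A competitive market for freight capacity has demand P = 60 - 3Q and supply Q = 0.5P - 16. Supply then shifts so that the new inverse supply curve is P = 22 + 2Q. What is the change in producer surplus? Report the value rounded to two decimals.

26.40

Rewriting supply in inverse form: P = 32 + 2Q.
Initial equilibrium: Q_0 = 5.6, P_0 = 43.2; CS_0 = (1/2)(5.6)(16.8) = 47.04, PS_0 = (1/2)(5.6)(11.2) = 31.36.
New equilibrium: 60 - 3Q = 22 + 2Q gives Q_1 = 7.6, P_1 = 37.2; CS_1 = 86.64, PS_1 = 57.76.
Change in producer surplus = 57.76 - 31.36 = 26.4.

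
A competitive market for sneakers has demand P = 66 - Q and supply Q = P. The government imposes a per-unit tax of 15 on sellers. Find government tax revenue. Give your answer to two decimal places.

382.50

Rewriting supply in inverse form: P = Q.
Pre-tax equilibrium: 66 - Q = Q gives Q* = 33, P* = 33.
A tax on sellers shifts supply up by 15: 66 - Q = Q + 15, so Q_t = 25.5. Buyers pay P_b = 40.5; sellers receive P_s = P_b - 15 = 25.5.
Tax revenue = t x Q_t = 15 x 25.5 = 382.5.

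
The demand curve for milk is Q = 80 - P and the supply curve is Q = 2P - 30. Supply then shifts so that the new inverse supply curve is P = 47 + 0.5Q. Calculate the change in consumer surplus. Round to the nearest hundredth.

Rewriting demand in inverse form: P = 80 - Q.
Rewriting supply in inverse form: P = 15 + 0.5Q.
Initial equilibrium: Q_0 = 43.3333, P_0 = 36.6667; CS_0 = (1/2)(43.3333)(43.3333) = 938.8889, PS_0 = (1/2)(43.3333)(21.6667) = 469.4444.
New equilibrium: 80 - Q = 47 + 0.5Q gives Q_1 = 22, P_1 = 58; CS_1 = 242, PS_1 = 121.
Change in consumer surplus = 242 - 938.8889 = -696.8889.

-696.89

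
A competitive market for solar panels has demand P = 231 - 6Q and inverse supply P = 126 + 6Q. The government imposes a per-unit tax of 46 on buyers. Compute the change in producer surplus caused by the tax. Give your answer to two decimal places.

Pre-tax equilibrium: 231 - 6Q = 126 + 6Q gives Q* = 8.75, P* = 178.5.
With the tax, buyers' net willingness to pay falls by 46: (231 - 46) - 6Q = 126 + 6Q, so Q_t = 4.9167. Buyers pay P_b = 201.5; sellers receive P_s = P_b - 46 = 155.5.
PS falls from (1/2)(8.75)(52.5) = 229.6875 to (1/2)(4.9167)(29.5) = 72.5208, a change of -157.1667.

-157.17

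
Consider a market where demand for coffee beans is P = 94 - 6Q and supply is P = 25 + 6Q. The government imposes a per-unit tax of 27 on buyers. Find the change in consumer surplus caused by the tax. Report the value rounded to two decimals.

-62.44

Pre-tax equilibrium: 94 - 6Q = 25 + 6Q gives Q* = 5.75, P* = 59.5.
A tax on buyers shifts demand down by 27: (94 - 27) - 6Q = 25 + 6Q, so Q_t = 3.5. Buyers pay P_b = 73; sellers receive P_s = P_b - 27 = 46.
Consumers lose the trapezoid between P* and P_b out to Q_t plus the triangle from Q_t to Q*: change in CS = 36.75 - 99.1875 = -62.4375.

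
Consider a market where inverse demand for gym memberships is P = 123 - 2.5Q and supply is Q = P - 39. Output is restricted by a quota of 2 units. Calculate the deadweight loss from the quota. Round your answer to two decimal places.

Rewriting supply in inverse form: P = 39 + Q.
Unrestricted equilibrium: Q* = (123 - 39)/(2.5 + 1) = 24.
At Q = 2 the demand price is 123 - 2.5(2) = 118 and the supply price is 39 + (2) = 41.
Deadweight loss is the triangle between the curves from 2 to 24: (1/2)(118 - 41)(24 - 2) = 847.

847.00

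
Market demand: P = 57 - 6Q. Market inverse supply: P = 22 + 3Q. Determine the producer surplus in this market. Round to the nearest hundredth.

22.69

Setting demand equal to supply, 35 = 9Q, so Q* = 3.8889 and P* = 33.6667.
PS is the area between P* and the supply curve from 0 to Q*: (1/2)(3.8889)(11.6667) = 22.6852.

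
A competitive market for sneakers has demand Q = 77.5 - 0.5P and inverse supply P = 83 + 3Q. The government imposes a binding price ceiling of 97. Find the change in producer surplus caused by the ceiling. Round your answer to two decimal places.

-278.37

Rewriting demand in inverse form: P = 155 - 2Q.
Without the control, 155 - 2Q = 83 + 3Q so Q* = 14.4 and P* = 126.2.
At P = 97, sellers supply (97 - 83)/3 = 4.6667 while buyers want more, so the quantity traded is 4.6667 at price 97.
PS goes from (1/2)(14.4)(43.2) = 311.04 to 32.6667 (computed as (97 - 83)(4.6667) - (1/2)(3)(4.6667)^2), a change of -278.3733.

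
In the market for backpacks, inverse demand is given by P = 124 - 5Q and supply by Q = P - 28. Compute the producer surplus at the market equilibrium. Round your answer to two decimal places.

Rewriting supply in inverse form: P = 28 + Q.
Setting demand equal to supply, 96 = 6Q, so Q* = 16 and P* = 44.
The supply curve's price intercept is 28, so PS = (1/2)(Q*)(P* - 28) = (1/2)(16)(16) = 128.

128.00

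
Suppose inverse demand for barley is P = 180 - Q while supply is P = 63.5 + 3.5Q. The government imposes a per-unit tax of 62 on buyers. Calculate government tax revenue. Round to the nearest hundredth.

750.89

Without the tax, 180 - Q = 63.5 + 3.5Q so Q* = 25.8889 and P* = 154.1111.
A tax on buyers shifts demand down by 62: (180 - 62) - Q = 63.5 + 3.5Q, so Q_t = 12.1111. Buyers pay P_b = 167.8889; sellers receive P_s = P_b - 62 = 105.8889.
Tax revenue = t x Q_t = 62 x 12.1111 = 750.8889.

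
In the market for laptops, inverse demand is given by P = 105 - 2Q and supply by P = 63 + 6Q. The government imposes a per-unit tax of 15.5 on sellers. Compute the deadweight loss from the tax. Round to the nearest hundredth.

Pre-tax equilibrium: 105 - 2Q = 63 + 6Q gives Q* = 5.25, P* = 94.5.
A tax on sellers shifts supply up by 15.5: 105 - 2Q = 63 + 6Q + 15.5, so Q_t = 3.3125. Buyers pay P_b = 98.375; sellers receive P_s = P_b - 15.5 = 82.875.
The welfare triangle lost has base Q* - Q_t = 1.9375 and height t = 15.5, so DWL = (1/2)(1.9375)(15.5) = 15.0156.

15.02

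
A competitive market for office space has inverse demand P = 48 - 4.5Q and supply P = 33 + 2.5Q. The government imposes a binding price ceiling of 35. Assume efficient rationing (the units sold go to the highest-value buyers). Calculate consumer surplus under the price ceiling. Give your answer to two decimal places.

8.96

Free-market equilibrium: 48 - 4.5Q = 33 + 2.5Q gives Q* = 2.1429, P* = 38.3571.
At P = 35, sellers supply (35 - 33)/2.5 = 0.8 while buyers want more, so the quantity traded is 0.8 at price 35.
The demand price at Q = 0.8 is 44.4. CS is the trapezoid between demand and 35 over [0, 0.8]: (1/2)[(48 - 35) + (44.4 - 35)](0.8) = 8.96.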